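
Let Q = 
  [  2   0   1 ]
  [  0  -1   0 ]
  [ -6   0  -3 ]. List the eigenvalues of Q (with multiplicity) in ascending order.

Characteristic polynomial: p(t) = t^3 + 2t^2 + t = t(t + 1)^2.
Roots (with multiplicity): -1, -1, 0.

-1, -1, 0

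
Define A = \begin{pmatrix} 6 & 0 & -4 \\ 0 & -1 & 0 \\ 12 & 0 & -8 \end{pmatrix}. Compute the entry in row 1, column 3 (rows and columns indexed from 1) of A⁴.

32

Characteristic polynomial: μ^3 + 3μ^2 + 2μ = μ(μ + 1)(μ + 2), so the eigenvalues are -2, -1, 0.
μ=-1: eigenvector (0, 1, 0).
μ=-2: eigenvector (1, 0, 2).
μ=0: eigenvector (-2, 0, -3).
P = [[0, 1, -2], [1, 0, 0], [0, 2, -3]], D = diag(-1, -2, 0), P⁻¹ = [[0, 1, 0], [-3, 0, 2], [-2, 0, 1]].
A⁴ = P·diag(1, 16, 0)·P⁻¹ = [[-48, 0, 32], [0, 1, 0], [-96, 0, 64]].
The requested entry is 32.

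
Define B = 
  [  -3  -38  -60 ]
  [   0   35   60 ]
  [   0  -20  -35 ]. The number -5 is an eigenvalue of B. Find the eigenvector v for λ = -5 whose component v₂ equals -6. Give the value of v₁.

B + 5I = [[2, -38, -60], [0, 40, 60], [0, -20, -30]].
Solving (B + 5I)v = 0 gives the eigenspace spanned by (6, -6, 4).
With v₂ = -6, v = (6, -6, 4), so v₁ = 6.

6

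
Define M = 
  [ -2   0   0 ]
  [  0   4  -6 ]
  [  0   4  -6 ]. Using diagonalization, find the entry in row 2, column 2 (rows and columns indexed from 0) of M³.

Characteristic polynomial: μ^3 + 4μ^2 + 4μ = μ(μ + 2)^2, so the eigenvalues are -2, -2, 0.
μ=-2: eigenvector (1, 1, 1).
μ=0: eigenvector (0, 3, 2).
μ=-2: eigenvector (0, 1, 1).
P = [[1, 0, 0], [1, 3, 1], [1, 2, 1]], D = diag(-2, 0, -2), P⁻¹ = [[1, 0, 0], [0, 1, -1], [-1, -2, 3]].
M³ = P·diag(-8, 0, -8)·P⁻¹ = [[-8, 0, 0], [0, 16, -24], [0, 16, -24]].
The requested entry is -24.

-24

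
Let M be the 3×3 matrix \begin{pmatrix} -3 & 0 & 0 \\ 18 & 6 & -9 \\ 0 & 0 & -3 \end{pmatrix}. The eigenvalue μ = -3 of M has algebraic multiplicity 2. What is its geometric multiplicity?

2

M + 3I = [[0, 0, 0], [18, 9, -9], [0, 0, 0]].
This matrix has rank 1, so its null space has dimension 3 − 1 = 2.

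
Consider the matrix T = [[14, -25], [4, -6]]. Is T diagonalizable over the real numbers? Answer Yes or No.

No

Characteristic polynomial: p(μ) = μ^2 - 8μ + 16 = (μ - 4)^2.
μ = 4 has algebraic multiplicity 2; rank(T − 4I) = 1, so geometric multiplicity = 1.
Geometric multiplicity < algebraic multiplicity, so T is not diagonalizable.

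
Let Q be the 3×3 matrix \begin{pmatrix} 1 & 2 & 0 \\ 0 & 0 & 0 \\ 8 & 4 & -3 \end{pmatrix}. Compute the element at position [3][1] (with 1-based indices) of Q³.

Characteristic polynomial: r^3 + 2r^2 - 3r = r(r - 1)(r + 3), so the eigenvalues are -3, 0, 1.
r=1: eigenvector (1, 0, 2).
r=0: eigenvector (-2, 1, -4).
r=-3: eigenvector (0, 0, 1).
P = [[1, -2, 0], [0, 1, 0], [2, -4, 1]], D = diag(1, 0, -3), P⁻¹ = [[1, 2, 0], [0, 1, 0], [-2, 0, 1]].
Q³ = P·diag(1, 0, -27)·P⁻¹ = [[1, 2, 0], [0, 0, 0], [56, 4, -27]].
The requested entry is 56.

56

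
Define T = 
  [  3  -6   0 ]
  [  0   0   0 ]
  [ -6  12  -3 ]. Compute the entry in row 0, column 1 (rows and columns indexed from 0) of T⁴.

-162

Characteristic polynomial: s^3 - 9s = s(s - 3)(s + 3), so the eigenvalues are -3, 0, 3.
s=-3: eigenvector (0, 0, 1).
s=0: eigenvector (2, 1, 0).
s=3: eigenvector (1, 0, -1).
P = [[0, 2, 1], [0, 1, 0], [1, 0, -1]], D = diag(-3, 0, 3), P⁻¹ = [[1, -2, 1], [0, 1, 0], [1, -2, 0]].
T⁴ = P·diag(81, 0, 81)·P⁻¹ = [[81, -162, 0], [0, 0, 0], [0, 0, 81]].
The requested entry is -162.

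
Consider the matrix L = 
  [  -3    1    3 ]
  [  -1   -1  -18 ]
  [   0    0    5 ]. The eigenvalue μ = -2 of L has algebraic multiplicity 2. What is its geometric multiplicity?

L + 2I = [[-1, 1, 3], [-1, 1, -18], [0, 0, 7]].
This matrix has rank 2, so its null space has dimension 3 − 2 = 1.

1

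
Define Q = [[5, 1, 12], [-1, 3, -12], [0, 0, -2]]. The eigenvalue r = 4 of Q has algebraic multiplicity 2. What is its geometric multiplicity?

Q − 4I = [[1, 1, 12], [-1, -1, -12], [0, 0, -6]].
This matrix has rank 2, so its null space has dimension 3 − 2 = 1.

1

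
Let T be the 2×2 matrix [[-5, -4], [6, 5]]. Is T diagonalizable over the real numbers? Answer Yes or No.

Yes

Characteristic polynomial: p(λ) = λ^2 - 1 = (λ - 1)(λ + 1).
All 2 eigenvalues are distinct, so T is diagonalizable.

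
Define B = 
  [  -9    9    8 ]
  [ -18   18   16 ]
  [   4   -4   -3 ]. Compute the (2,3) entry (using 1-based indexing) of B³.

Characteristic polynomial: r^3 - 6r^2 + 5r = r(r - 5)(r - 1), so the eigenvalues are 0, 1, 5.
r=5: eigenvector (-2, -4, 1).
r=0: eigenvector (-1, -1, 0).
r=1: eigenvector (-1, -2, 1).
P = [[-2, -1, -1], [-4, -1, -2], [1, 0, 1]], D = diag(5, 0, 1), P⁻¹ = [[1, -1, -1], [-2, 1, 0], [-1, 1, 2]].
B³ = P·diag(125, 0, 1)·P⁻¹ = [[-249, 249, 248], [-498, 498, 496], [124, -124, -123]].
The requested entry is 496.

496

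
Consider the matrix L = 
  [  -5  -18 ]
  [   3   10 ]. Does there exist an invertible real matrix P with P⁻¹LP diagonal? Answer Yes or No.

Yes

Characteristic polynomial: p(μ) = μ^2 - 5μ + 4 = (μ - 4)(μ - 1).
All 2 eigenvalues are distinct, so L is diagonalizable.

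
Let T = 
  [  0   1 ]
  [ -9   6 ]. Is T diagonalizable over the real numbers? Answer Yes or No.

Characteristic polynomial: p(s) = s^2 - 6s + 9 = (s - 3)^2.
s = 3 has algebraic multiplicity 2; rank(T − 3I) = 1, so geometric multiplicity = 1.
Geometric multiplicity < algebraic multiplicity, so T is not diagonalizable.

No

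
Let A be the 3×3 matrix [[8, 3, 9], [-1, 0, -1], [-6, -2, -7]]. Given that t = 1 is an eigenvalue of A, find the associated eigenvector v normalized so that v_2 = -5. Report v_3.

A − 1I = [[7, 3, 9], [-1, -1, -1], [-6, -2, -8]].
Solving (A − 1I)v = 0 gives the eigenspace spanned by (15, -5, -10).
With v_2 = -5, v = (15, -5, -10), so v_3 = -10.

-10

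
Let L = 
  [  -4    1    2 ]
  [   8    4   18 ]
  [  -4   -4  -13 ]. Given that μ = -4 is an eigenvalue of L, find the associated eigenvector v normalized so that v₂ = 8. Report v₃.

L + 4I = [[0, 1, 2], [8, 8, 18], [-4, -4, -9]].
Solving (L + 4I)v = 0 gives the eigenspace spanned by (1, 8, -4).
With v₂ = 8, v = (1, 8, -4), so v₃ = -4.

-4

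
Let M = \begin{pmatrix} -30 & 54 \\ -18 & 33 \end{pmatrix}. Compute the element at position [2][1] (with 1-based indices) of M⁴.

-2430

Characteristic polynomial: s^2 - 3s - 18 = (s - 6)(s + 3), so the eigenvalues are -3, 6.
s=6: eigenvector (-3, -2).
s=-3: eigenvector (2, 1).
P = [[-3, 2], [-2, 1]], D = diag(6, -3), P⁻¹ = [[1, -2], [2, -3]].
M⁴ = P·diag(1296, 81)·P⁻¹ = [[-3564, 7290], [-2430, 4941]].
The requested entry is -2430.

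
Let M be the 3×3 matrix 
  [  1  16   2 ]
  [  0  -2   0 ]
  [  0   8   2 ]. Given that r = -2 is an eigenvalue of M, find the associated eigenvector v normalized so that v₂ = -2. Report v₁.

M + 2I = [[3, 16, 2], [0, 0, 0], [0, 8, 4]].
Solving (M + 2I)v = 0 gives the eigenspace spanned by (8, -2, 4).
With v₂ = -2, v = (8, -2, 4), so v₁ = 8.

8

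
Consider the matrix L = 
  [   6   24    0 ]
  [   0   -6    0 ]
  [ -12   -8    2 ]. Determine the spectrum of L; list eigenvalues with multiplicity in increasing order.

-6, 2, 6

Characteristic polynomial: p(t) = t^3 - 2t^2 - 36t + 72 = (t - 6)(t - 2)(t + 6).
Roots (with multiplicity): -6, 2, 6.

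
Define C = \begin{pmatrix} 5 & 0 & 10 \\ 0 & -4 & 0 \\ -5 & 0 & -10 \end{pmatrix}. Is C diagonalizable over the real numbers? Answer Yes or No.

Characteristic polynomial: p(r) = r^3 + 9r^2 + 20r = r(r + 4)(r + 5).
All 3 eigenvalues are distinct, so C is diagonalizable.

Yes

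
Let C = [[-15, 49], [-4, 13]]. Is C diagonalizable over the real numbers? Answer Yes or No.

No

Characteristic polynomial: p(r) = r^2 + 2r + 1 = (r + 1)^2.
r = -1 has algebraic multiplicity 2; rank(C + 1I) = 1, so geometric multiplicity = 1.
Geometric multiplicity < algebraic multiplicity, so C is not diagonalizable.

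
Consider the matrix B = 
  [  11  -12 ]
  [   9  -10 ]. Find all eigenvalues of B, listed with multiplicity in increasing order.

-1, 2

Characteristic polynomial: p(s) = s^2 - s - 2 = (s - 2)(s + 1).
Roots (with multiplicity): -1, 2.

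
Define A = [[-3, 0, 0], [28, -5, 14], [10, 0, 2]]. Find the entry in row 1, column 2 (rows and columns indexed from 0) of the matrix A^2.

-42

Characteristic polynomial: r^3 + 6r^2 - r - 30 = (r - 2)(r + 3)(r + 5), so the eigenvalues are -5, -3, 2.
r=-3: eigenvector (1, 0, -2).
r=-5: eigenvector (0, 1, 0).
r=2: eigenvector (0, 2, 1).
P = [[1, 0, 0], [0, 1, 2], [-2, 0, 1]], D = diag(-3, -5, 2), P⁻¹ = [[1, 0, 0], [-4, 1, -2], [2, 0, 1]].
A² = P·diag(9, 25, 4)·P⁻¹ = [[9, 0, 0], [-84, 25, -42], [-10, 0, 4]].
The requested entry is -42.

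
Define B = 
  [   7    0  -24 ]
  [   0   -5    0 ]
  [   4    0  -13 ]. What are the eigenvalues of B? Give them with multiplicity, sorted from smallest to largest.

Characteristic polynomial: p(s) = s^3 + 11s^2 + 35s + 25 = (s + 1)(s + 5)^2.
Roots (with multiplicity): -5, -5, -1.

-5, -5, -1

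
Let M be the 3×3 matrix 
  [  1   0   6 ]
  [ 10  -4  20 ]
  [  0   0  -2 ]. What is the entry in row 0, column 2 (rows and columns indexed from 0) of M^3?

18

Characteristic polynomial: t^3 + 5t^2 + 2t - 8 = (t - 1)(t + 2)(t + 4), so the eigenvalues are -4, -2, 1.
t=1: eigenvector (1, 2, 0).
t=-4: eigenvector (0, 1, 0).
t=-2: eigenvector (-2, 0, 1).
P = [[1, 0, -2], [2, 1, 0], [0, 0, 1]], D = diag(1, -4, -2), P⁻¹ = [[1, 0, 2], [-2, 1, -4], [0, 0, 1]].
M³ = P·diag(1, -64, -8)·P⁻¹ = [[1, 0, 18], [130, -64, 260], [0, 0, -8]].
The requested entry is 18.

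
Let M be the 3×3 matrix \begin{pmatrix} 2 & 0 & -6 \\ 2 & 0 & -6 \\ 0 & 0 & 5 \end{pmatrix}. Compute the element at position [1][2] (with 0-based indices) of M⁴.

-1218

Characteristic polynomial: λ^3 - 7λ^2 + 10λ = λ(λ - 5)(λ - 2), so the eigenvalues are 0, 2, 5.
λ=2: eigenvector (1, 1, 0).
λ=0: eigenvector (0, 1, 0).
λ=5: eigenvector (-2, -2, 1).
P = [[1, 0, -2], [1, 1, -2], [0, 0, 1]], D = diag(2, 0, 5), P⁻¹ = [[1, 0, 2], [-1, 1, 0], [0, 0, 1]].
M⁴ = P·diag(16, 0, 625)·P⁻¹ = [[16, 0, -1218], [16, 0, -1218], [0, 0, 625]].
The requested entry is -1218.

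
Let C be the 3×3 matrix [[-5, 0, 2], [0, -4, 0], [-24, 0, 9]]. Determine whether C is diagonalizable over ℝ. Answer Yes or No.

Characteristic polynomial: p(λ) = λ^3 - 13λ + 12 = (λ - 3)(λ - 1)(λ + 4).
All 3 eigenvalues are distinct, so C is diagonalizable.

Yes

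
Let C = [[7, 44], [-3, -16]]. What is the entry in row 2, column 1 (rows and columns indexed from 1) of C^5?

Characteristic polynomial: μ^2 + 9μ + 20 = (μ + 4)(μ + 5), so the eigenvalues are -5, -4.
μ=-4: eigenvector (-4, 1).
μ=-5: eigenvector (-11, 3).
P = [[-4, -11], [1, 3]], D = diag(-4, -5), P⁻¹ = [[-3, -11], [1, 4]].
C⁵ = P·diag(-1024, -3125)·P⁻¹ = [[22087, 92444], [-6303, -26236]].
The requested entry is -6303.

-6303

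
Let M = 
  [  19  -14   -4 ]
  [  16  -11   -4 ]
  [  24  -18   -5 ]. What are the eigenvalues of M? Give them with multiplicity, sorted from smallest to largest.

-1, 1, 3

Characteristic polynomial: p(t) = t^3 - 3t^2 - t + 3 = (t - 3)(t - 1)(t + 1).
Roots (with multiplicity): -1, 1, 3.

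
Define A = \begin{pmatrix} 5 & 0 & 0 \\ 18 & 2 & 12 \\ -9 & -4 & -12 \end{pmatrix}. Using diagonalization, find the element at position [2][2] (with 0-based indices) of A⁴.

Characteristic polynomial: λ^3 + 5λ^2 - 26λ - 120 = (λ - 5)(λ + 4)(λ + 6), so the eigenvalues are -6, -4, 5.
λ=-4: eigenvector (0, -2, 1).
λ=-6: eigenvector (0, -3, 2).
λ=5: eigenvector (1, 2, -1).
P = [[0, 0, 1], [-2, -3, 2], [1, 2, -1]], D = diag(-4, -6, 5), P⁻¹ = [[1, -2, -3], [0, 1, 2], [1, 0, 0]].
A⁴ = P·diag(256, 1296, 625)·P⁻¹ = [[625, 0, 0], [738, -2864, -6240], [-369, 2080, 4416]].
The requested entry is 4416.

4416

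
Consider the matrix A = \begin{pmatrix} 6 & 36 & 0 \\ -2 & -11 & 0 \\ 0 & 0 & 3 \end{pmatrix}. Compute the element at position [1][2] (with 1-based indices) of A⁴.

-2340

Characteristic polynomial: s^3 + 2s^2 - 9s - 18 = (s - 3)(s + 2)(s + 3), so the eigenvalues are -3, -2, 3.
s=-2: eigenvector (9, -2, 0).
s=-3: eigenvector (-4, 1, 0).
s=3: eigenvector (0, 0, 1).
P = [[9, -4, 0], [-2, 1, 0], [0, 0, 1]], D = diag(-2, -3, 3), P⁻¹ = [[1, 4, 0], [2, 9, 0], [0, 0, 1]].
A⁴ = P·diag(16, 81, 81)·P⁻¹ = [[-504, -2340, 0], [130, 601, 0], [0, 0, 81]].
The requested entry is -2340.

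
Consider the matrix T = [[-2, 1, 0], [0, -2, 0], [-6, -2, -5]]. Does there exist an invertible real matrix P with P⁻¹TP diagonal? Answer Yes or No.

Characteristic polynomial: p(s) = s^3 + 9s^2 + 24s + 20 = (s + 2)^2(s + 5).
s = -2 has algebraic multiplicity 2; rank(T + 2I) = 2, so geometric multiplicity = 1.
Geometric multiplicity < algebraic multiplicity, so T is not diagonalizable.

No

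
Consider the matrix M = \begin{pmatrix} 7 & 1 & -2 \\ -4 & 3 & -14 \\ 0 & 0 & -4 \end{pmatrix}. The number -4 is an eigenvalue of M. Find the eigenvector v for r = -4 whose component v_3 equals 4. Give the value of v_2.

M + 4I = [[11, 1, -2], [-4, 7, -14], [0, 0, 0]].
Solving (M + 4I)v = 0 gives the eigenspace spanned by (0, 8, 4).
With v_3 = 4, v = (0, 8, 4), so v_2 = 8.

8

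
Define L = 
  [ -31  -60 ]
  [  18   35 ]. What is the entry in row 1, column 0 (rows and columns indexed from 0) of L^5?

Characteristic polynomial: λ^2 - 4λ - 5 = (λ - 5)(λ + 1), so the eigenvalues are -1, 5.
λ=5: eigenvector (-5, 3).
λ=-1: eigenvector (-2, 1).
P = [[-5, -2], [3, 1]], D = diag(5, -1), P⁻¹ = [[1, 2], [-3, -5]].
L⁵ = P·diag(3125, -1)·P⁻¹ = [[-15631, -31260], [9378, 18755]].
The requested entry is 9378.

9378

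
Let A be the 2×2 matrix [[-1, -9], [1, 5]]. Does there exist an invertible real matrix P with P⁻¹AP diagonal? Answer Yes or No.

Characteristic polynomial: p(μ) = μ^2 - 4μ + 4 = (μ - 2)^2.
μ = 2 has algebraic multiplicity 2; rank(A − 2I) = 1, so geometric multiplicity = 1.
Geometric multiplicity < algebraic multiplicity, so A is not diagonalizable.

No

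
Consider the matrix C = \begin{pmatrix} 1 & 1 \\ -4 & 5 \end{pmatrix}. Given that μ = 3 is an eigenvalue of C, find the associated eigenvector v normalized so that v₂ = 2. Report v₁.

1

C − 3I = [[-2, 1], [-4, 2]].
Solving (C − 3I)v = 0 gives the eigenspace spanned by (1, 2).
With v₂ = 2, v = (1, 2), so v₁ = 1.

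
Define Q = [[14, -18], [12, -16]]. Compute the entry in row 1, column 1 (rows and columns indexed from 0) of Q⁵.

Characteristic polynomial: μ^2 + 2μ - 8 = (μ - 2)(μ + 4), so the eigenvalues are -4, 2.
μ=-4: eigenvector (1, 1).
μ=2: eigenvector (-3, -2).
P = [[1, -3], [1, -2]], D = diag(-4, 2), P⁻¹ = [[-2, 3], [-1, 1]].
Q⁵ = P·diag(-1024, 32)·P⁻¹ = [[2144, -3168], [2112, -3136]].
The requested entry is -3136.

-3136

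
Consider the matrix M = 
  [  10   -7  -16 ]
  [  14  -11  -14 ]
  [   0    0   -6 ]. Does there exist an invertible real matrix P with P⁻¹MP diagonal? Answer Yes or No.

Yes

Characteristic polynomial: p(λ) = λ^3 + 7λ^2 - 6λ - 72 = (λ - 3)(λ + 4)(λ + 6).
All 3 eigenvalues are distinct, so M is diagonalizable.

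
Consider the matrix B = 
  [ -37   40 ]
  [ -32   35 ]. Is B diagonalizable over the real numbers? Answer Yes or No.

Yes

Characteristic polynomial: p(t) = t^2 + 2t - 15 = (t - 3)(t + 5).
All 2 eigenvalues are distinct, so B is diagonalizable.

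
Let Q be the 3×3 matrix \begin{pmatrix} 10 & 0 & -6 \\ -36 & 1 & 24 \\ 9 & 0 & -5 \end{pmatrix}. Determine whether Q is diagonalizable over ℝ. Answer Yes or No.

Yes

Characteristic polynomial: p(r) = r^3 - 6r^2 + 9r - 4 = (r - 4)(r - 1)^2.
r = 1 has algebraic multiplicity 2; rank(Q − 1I) = 1, so geometric multiplicity = 2.
Every eigenvalue has geometric = algebraic multiplicity, so Q is diagonalizable.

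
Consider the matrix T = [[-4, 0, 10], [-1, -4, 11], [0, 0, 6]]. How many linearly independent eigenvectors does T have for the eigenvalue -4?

1

T + 4I = [[0, 0, 10], [-1, 0, 11], [0, 0, 10]].
This matrix has rank 2, so its null space has dimension 3 − 2 = 1.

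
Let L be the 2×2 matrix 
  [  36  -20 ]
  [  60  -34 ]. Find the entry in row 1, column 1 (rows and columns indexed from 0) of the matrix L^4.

Characteristic polynomial: μ^2 - 2μ - 24 = (μ - 6)(μ + 4), so the eigenvalues are -4, 6.
μ=6: eigenvector (2, 3).
μ=-4: eigenvector (-1, -2).
P = [[2, -1], [3, -2]], D = diag(6, -4), P⁻¹ = [[2, -1], [3, -2]].
L⁴ = P·diag(1296, 256)·P⁻¹ = [[4416, -2080], [6240, -2864]].
The requested entry is -2864.

-2864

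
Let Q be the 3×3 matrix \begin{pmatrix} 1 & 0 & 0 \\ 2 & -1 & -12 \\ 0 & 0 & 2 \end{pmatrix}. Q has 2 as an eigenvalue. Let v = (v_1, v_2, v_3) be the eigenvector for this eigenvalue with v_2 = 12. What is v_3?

-3

Q − 2I = [[-1, 0, 0], [2, -3, -12], [0, 0, 0]].
Solving (Q − 2I)v = 0 gives the eigenspace spanned by (0, 12, -3).
With v_2 = 12, v = (0, 12, -3), so v_3 = -3.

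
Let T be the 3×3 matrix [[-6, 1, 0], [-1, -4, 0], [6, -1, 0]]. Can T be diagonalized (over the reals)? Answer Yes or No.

Characteristic polynomial: p(λ) = λ^3 + 10λ^2 + 25λ = λ(λ + 5)^2.
λ = -5 has algebraic multiplicity 2; rank(T + 5I) = 2, so geometric multiplicity = 1.
Geometric multiplicity < algebraic multiplicity, so T is not diagonalizable.

No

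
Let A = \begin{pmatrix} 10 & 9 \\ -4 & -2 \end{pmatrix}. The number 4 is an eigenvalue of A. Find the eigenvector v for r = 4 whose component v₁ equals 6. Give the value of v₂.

-4

A − 4I = [[6, 9], [-4, -6]].
Solving (A − 4I)v = 0 gives the eigenspace spanned by (6, -4).
With v₁ = 6, v = (6, -4), so v₂ = -4.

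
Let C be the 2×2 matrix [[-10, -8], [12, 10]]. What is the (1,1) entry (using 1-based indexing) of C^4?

Characteristic polynomial: t^2 - 4 = (t - 2)(t + 2), so the eigenvalues are -2, 2.
t=2: eigenvector (-2, 3).
t=-2: eigenvector (-1, 1).
P = [[-2, -1], [3, 1]], D = diag(2, -2), P⁻¹ = [[1, 1], [-3, -2]].
C⁴ = P·diag(16, 16)·P⁻¹ = [[16, 0], [0, 16]].
The requested entry is 16.

16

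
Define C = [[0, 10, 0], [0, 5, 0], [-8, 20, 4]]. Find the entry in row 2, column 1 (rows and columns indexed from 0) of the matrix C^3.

500

Characteristic polynomial: λ^3 - 9λ^2 + 20λ = λ(λ - 5)(λ - 4), so the eigenvalues are 0, 4, 5.
λ=0: eigenvector (1, 0, 2).
λ=5: eigenvector (2, 1, 4).
λ=4: eigenvector (0, 0, 1).
P = [[1, 2, 0], [0, 1, 0], [2, 4, 1]], D = diag(0, 5, 4), P⁻¹ = [[1, -2, 0], [0, 1, 0], [-2, 0, 1]].
C³ = P·diag(0, 125, 64)·P⁻¹ = [[0, 250, 0], [0, 125, 0], [-128, 500, 64]].
The requested entry is 500.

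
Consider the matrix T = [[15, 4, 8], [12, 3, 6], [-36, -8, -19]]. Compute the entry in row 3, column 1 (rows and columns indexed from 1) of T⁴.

Characteristic polynomial: λ^3 + λ^2 - 9λ - 9 = (λ - 3)(λ + 1)(λ + 3), so the eigenvalues are -3, -1, 3.
λ=-1: eigenvector (1, 0, -2).
λ=3: eigenvector (1, 1, -2).
λ=-3: eigenvector (-2, -1, 5).
P = [[1, 1, -2], [0, 1, -1], [-2, -2, 5]], D = diag(-1, 3, -3), P⁻¹ = [[3, -1, 1], [2, 1, 1], [2, 0, 1]].
T⁴ = P·diag(1, 81, 81)·P⁻¹ = [[-159, 80, -80], [0, 81, 0], [480, -160, 241]].
The requested entry is 480.

480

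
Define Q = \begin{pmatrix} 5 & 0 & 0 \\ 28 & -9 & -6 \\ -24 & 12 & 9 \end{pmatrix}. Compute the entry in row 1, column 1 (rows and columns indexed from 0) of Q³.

Characteristic polynomial: s^3 - 5s^2 - 9s + 45 = (s - 5)(s - 3)(s + 3), so the eigenvalues are -3, 3, 5.
s=5: eigenvector (1, 2, 0).
s=-3: eigenvector (0, 1, -1).
s=3: eigenvector (0, -1, 2).
P = [[1, 0, 0], [2, 1, -1], [0, -1, 2]], D = diag(5, -3, 3), P⁻¹ = [[1, 0, 0], [-4, 2, 1], [-2, 1, 1]].
Q³ = P·diag(125, -27, 27)·P⁻¹ = [[125, 0, 0], [412, -81, -54], [-216, 108, 81]].
The requested entry is -81.

-81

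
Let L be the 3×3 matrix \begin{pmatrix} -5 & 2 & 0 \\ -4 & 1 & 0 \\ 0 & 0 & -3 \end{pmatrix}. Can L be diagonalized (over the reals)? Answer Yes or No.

Characteristic polynomial: p(s) = s^3 + 7s^2 + 15s + 9 = (s + 1)(s + 3)^2.
s = -3 has algebraic multiplicity 2; rank(L + 3I) = 1, so geometric multiplicity = 2.
Every eigenvalue has geometric = algebraic multiplicity, so L is diagonalizable.

Yes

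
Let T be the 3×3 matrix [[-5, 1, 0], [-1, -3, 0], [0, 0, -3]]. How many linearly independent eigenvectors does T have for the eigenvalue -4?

1

T + 4I = [[-1, 1, 0], [-1, 1, 0], [0, 0, 1]].
This matrix has rank 2, so its null space has dimension 3 − 2 = 1.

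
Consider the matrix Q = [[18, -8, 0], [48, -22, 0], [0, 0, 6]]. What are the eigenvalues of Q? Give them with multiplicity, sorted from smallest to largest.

-6, 2, 6

Characteristic polynomial: p(s) = s^3 - 2s^2 - 36s + 72 = (s - 6)(s - 2)(s + 6).
Roots (with multiplicity): -6, 2, 6.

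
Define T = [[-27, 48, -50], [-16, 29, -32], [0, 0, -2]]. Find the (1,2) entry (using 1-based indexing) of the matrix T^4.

Characteristic polynomial: s^3 - 19s - 30 = (s - 5)(s + 2)(s + 3), so the eigenvalues are -3, -2, 5.
s=5: eigenvector (-3, -2, 0).
s=-2: eigenvector (-2, 0, 1).
s=-3: eigenvector (2, 1, 0).
P = [[-3, -2, 2], [-2, 0, 1], [0, 1, 0]], D = diag(5, -2, -3), P⁻¹ = [[1, -2, 2], [0, 0, 1], [2, -3, 4]].
T⁴ = P·diag(625, 16, 81)·P⁻¹ = [[-1551, 3264, -3134], [-1088, 2257, -2176], [0, 0, 16]].
The requested entry is 3264.

3264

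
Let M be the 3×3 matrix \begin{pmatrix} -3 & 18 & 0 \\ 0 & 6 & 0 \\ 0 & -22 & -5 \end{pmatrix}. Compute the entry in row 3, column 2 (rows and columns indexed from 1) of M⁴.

Characteristic polynomial: t^3 + 2t^2 - 33t - 90 = (t - 6)(t + 3)(t + 5), so the eigenvalues are -5, -3, 6.
t=-3: eigenvector (1, 0, 0).
t=6: eigenvector (2, 1, -2).
t=-5: eigenvector (0, 0, 1).
P = [[1, 2, 0], [0, 1, 0], [0, -2, 1]], D = diag(-3, 6, -5), P⁻¹ = [[1, -2, 0], [0, 1, 0], [0, 2, 1]].
M⁴ = P·diag(81, 1296, 625)·P⁻¹ = [[81, 2430, 0], [0, 1296, 0], [0, -1342, 625]].
The requested entry is -1342.

-1342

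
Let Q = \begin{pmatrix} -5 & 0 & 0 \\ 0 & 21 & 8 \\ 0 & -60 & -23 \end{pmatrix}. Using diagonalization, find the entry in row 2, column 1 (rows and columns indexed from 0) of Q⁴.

Characteristic polynomial: λ^3 + 7λ^2 + 7λ - 15 = (λ - 1)(λ + 3)(λ + 5), so the eigenvalues are -5, -3, 1.
λ=1: eigenvector (0, -2, 5).
λ=-3: eigenvector (0, -1, 3).
λ=-5: eigenvector (1, 0, 0).
P = [[0, 0, 1], [-2, -1, 0], [5, 3, 0]], D = diag(1, -3, -5), P⁻¹ = [[0, -3, -1], [0, 5, 2], [1, 0, 0]].
Q⁴ = P·diag(1, 81, 625)·P⁻¹ = [[625, 0, 0], [0, -399, -160], [0, 1200, 481]].
The requested entry is 1200.

1200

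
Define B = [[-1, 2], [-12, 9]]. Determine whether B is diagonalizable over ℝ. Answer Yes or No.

Characteristic polynomial: p(λ) = λ^2 - 8λ + 15 = (λ - 5)(λ - 3).
All 2 eigenvalues are distinct, so B is diagonalizable.

Yes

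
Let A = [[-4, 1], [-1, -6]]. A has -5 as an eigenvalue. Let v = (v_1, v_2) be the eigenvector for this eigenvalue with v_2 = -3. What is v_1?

A + 5I = [[1, 1], [-1, -1]].
Solving (A + 5I)v = 0 gives the eigenspace spanned by (3, -3).
With v_2 = -3, v = (3, -3), so v_1 = 3.

3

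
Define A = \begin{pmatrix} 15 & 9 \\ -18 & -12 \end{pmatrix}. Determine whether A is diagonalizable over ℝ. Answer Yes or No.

Yes

Characteristic polynomial: p(μ) = μ^2 - 3μ - 18 = (μ - 6)(μ + 3).
All 2 eigenvalues are distinct, so A is diagonalizable.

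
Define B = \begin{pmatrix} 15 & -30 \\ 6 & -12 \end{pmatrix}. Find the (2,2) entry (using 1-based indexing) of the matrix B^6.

Characteristic polynomial: λ^2 - 3λ = λ(λ - 3), so the eigenvalues are 0, 3.
λ=0: eigenvector (2, 1).
λ=3: eigenvector (5, 2).
P = [[2, 5], [1, 2]], D = diag(0, 3), P⁻¹ = [[-2, 5], [1, -2]].
B⁶ = P·diag(0, 729)·P⁻¹ = [[3645, -7290], [1458, -2916]].
The requested entry is -2916.

-2916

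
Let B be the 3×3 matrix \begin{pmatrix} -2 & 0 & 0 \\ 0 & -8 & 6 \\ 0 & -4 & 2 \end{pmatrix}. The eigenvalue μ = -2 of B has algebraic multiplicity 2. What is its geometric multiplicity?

B + 2I = [[0, 0, 0], [0, -6, 6], [0, -4, 4]].
This matrix has rank 1, so its null space has dimension 3 − 1 = 2.

2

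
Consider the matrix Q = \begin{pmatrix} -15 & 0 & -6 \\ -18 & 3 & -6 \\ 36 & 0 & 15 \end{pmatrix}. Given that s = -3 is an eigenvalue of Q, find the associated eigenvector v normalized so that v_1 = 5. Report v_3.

-10

Q + 3I = [[-12, 0, -6], [-18, 6, -6], [36, 0, 18]].
Solving (Q + 3I)v = 0 gives the eigenspace spanned by (5, 5, -10).
With v_1 = 5, v = (5, 5, -10), so v_3 = -10.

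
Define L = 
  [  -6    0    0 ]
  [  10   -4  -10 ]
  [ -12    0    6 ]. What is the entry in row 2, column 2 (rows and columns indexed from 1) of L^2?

16

Characteristic polynomial: t^3 + 4t^2 - 36t - 144 = (t - 6)(t + 4)(t + 6), so the eigenvalues are -6, -4, 6.
t=-6: eigenvector (1, 0, 1).
t=-4: eigenvector (0, 1, 0).
t=6: eigenvector (0, -1, 1).
P = [[1, 0, 0], [0, 1, -1], [1, 0, 1]], D = diag(-6, -4, 6), P⁻¹ = [[1, 0, 0], [-1, 1, 1], [-1, 0, 1]].
L² = P·diag(36, 16, 36)·P⁻¹ = [[36, 0, 0], [20, 16, -20], [0, 0, 36]].
The requested entry is 16.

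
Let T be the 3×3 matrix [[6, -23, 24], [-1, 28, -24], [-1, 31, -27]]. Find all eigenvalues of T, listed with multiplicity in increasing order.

Characteristic polynomial: p(r) = r^3 - 7r^2 - 5r + 75 = (r - 5)^2(r + 3).
Roots (with multiplicity): -3, 5, 5.

-3, 5, 5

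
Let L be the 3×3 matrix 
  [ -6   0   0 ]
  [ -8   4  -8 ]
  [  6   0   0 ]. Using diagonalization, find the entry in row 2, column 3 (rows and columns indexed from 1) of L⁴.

Characteristic polynomial: r^3 + 2r^2 - 24r = r(r - 4)(r + 6), so the eigenvalues are -6, 0, 4.
r=0: eigenvector (0, 2, 1).
r=4: eigenvector (0, 1, 0).
r=-6: eigenvector (1, 0, -1).
P = [[0, 0, 1], [2, 1, 0], [1, 0, -1]], D = diag(0, 4, -6), P⁻¹ = [[1, 0, 1], [-2, 1, -2], [1, 0, 0]].
L⁴ = P·diag(0, 256, 1296)·P⁻¹ = [[1296, 0, 0], [-512, 256, -512], [-1296, 0, 0]].
The requested entry is -512.

-512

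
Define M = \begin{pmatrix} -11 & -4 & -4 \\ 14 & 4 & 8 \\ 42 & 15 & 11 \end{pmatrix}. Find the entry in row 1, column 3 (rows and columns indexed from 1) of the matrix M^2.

Characteristic polynomial: s^3 - 4s^2 - 17s + 60 = (s - 5)(s - 3)(s + 4), so the eigenvalues are -4, 3, 5.
s=3: eigenvector (2, -4, -3).
s=-4: eigenvector (0, 1, -1).
s=5: eigenvector (1, -2, -2).
P = [[2, 0, 1], [-4, 1, -2], [-3, -1, -2]], D = diag(3, -4, 5), P⁻¹ = [[4, 1, 1], [2, 1, 0], [-7, -2, -2]].
M² = P·diag(9, 16, 25)·P⁻¹ = [[-103, -32, -32], [238, 80, 64], [210, 57, 73]].
The requested entry is -32.

-32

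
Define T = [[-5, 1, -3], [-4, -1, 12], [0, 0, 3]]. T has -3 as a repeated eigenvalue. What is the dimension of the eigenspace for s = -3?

T + 3I = [[-2, 1, -3], [-4, 2, 12], [0, 0, 6]].
This matrix has rank 2, so its null space has dimension 3 − 2 = 1.

1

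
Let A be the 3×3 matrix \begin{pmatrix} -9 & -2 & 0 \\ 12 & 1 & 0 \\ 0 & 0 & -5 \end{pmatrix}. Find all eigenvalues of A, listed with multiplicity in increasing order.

Characteristic polynomial: p(s) = s^3 + 13s^2 + 55s + 75 = (s + 3)(s + 5)^2.
Roots (with multiplicity): -5, -5, -3.

-5, -5, -3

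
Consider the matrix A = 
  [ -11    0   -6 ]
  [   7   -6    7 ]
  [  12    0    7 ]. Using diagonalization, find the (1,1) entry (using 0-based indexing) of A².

36

Characteristic polynomial: s^3 + 10s^2 + 19s - 30 = (s - 1)(s + 5)(s + 6), so the eigenvalues are -6, -5, 1.
s=1: eigenvector (-1, 1, 2).
s=-5: eigenvector (-1, 0, 1).
s=-6: eigenvector (0, 1, 0).
P = [[-1, -1, 0], [1, 0, 1], [2, 1, 0]], D = diag(1, -5, -6), P⁻¹ = [[1, 0, 1], [-2, 0, -1], [-1, 1, -1]].
A² = P·diag(1, 25, 36)·P⁻¹ = [[49, 0, 24], [-35, 36, -35], [-48, 0, -23]].
The requested entry is 36.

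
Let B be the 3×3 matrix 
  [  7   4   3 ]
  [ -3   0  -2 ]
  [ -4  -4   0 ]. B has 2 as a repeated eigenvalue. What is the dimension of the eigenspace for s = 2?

B − 2I = [[5, 4, 3], [-3, -2, -2], [-4, -4, -2]].
This matrix has rank 2, so its null space has dimension 3 − 2 = 1.

1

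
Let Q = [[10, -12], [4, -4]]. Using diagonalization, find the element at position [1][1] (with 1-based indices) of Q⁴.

976

Characteristic polynomial: t^2 - 6t + 8 = (t - 4)(t - 2), so the eigenvalues are 2, 4.
t=4: eigenvector (2, 1).
t=2: eigenvector (-3, -2).
P = [[2, -3], [1, -2]], D = diag(4, 2), P⁻¹ = [[2, -3], [1, -2]].
Q⁴ = P·diag(256, 16)·P⁻¹ = [[976, -1440], [480, -704]].
The requested entry is 976.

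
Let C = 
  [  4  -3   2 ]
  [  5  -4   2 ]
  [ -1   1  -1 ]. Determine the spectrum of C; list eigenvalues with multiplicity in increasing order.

Characteristic polynomial: p(λ) = λ^3 + λ^2 - λ - 1 = (λ - 1)(λ + 1)^2.
Roots (with multiplicity): -1, -1, 1.

-1, -1, 1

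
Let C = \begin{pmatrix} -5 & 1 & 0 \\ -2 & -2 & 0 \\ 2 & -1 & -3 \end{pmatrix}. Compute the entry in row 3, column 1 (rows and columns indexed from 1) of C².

-14

Characteristic polynomial: t^3 + 10t^2 + 33t + 36 = (t + 3)^2(t + 4), so the eigenvalues are -4, -3, -3.
t=-3: eigenvector (1, 2, 0).
t=-3: eigenvector (0, 0, 1).
t=-4: eigenvector (-1, -1, 1).
P = [[1, 0, -1], [2, 0, -1], [0, 1, 1]], D = diag(-3, -3, -4), P⁻¹ = [[-1, 1, 0], [2, -1, 1], [-2, 1, 0]].
C² = P·diag(9, 9, 16)·P⁻¹ = [[23, -7, 0], [14, 2, 0], [-14, 7, 9]].
The requested entry is -14.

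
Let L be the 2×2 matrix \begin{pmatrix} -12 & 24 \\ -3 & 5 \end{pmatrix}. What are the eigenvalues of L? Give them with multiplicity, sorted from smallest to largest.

Characteristic polynomial: p(μ) = μ^2 + 7μ + 12 = (μ + 3)(μ + 4).
Roots (with multiplicity): -4, -3.

-4, -3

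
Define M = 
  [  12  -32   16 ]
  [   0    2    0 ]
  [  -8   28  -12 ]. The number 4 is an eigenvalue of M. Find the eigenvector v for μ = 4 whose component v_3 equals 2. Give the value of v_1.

M − 4I = [[8, -32, 16], [0, -2, 0], [-8, 28, -16]].
Solving (M − 4I)v = 0 gives the eigenspace spanned by (-4, 0, 2).
With v_3 = 2, v = (-4, 0, 2), so v_1 = -4.

-4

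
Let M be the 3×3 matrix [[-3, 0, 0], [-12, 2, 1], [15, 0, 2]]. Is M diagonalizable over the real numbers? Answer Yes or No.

No

Characteristic polynomial: p(t) = t^3 - t^2 - 8t + 12 = (t - 2)^2(t + 3).
t = 2 has algebraic multiplicity 2; rank(M − 2I) = 2, so geometric multiplicity = 1.
Geometric multiplicity < algebraic multiplicity, so M is not diagonalizable.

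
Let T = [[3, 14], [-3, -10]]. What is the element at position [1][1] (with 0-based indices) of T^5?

-5710

Characteristic polynomial: λ^2 + 7λ + 12 = (λ + 3)(λ + 4), so the eigenvalues are -4, -3.
λ=-3: eigenvector (7, -3).
λ=-4: eigenvector (-2, 1).
P = [[7, -2], [-3, 1]], D = diag(-3, -4), P⁻¹ = [[1, 2], [3, 7]].
T⁵ = P·diag(-243, -1024)·P⁻¹ = [[4443, 10934], [-2343, -5710]].
The requested entry is -5710.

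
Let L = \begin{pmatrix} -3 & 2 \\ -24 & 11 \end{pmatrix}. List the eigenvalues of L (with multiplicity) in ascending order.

Characteristic polynomial: p(λ) = λ^2 - 8λ + 15 = (λ - 5)(λ - 3).
Roots (with multiplicity): 3, 5.

3, 5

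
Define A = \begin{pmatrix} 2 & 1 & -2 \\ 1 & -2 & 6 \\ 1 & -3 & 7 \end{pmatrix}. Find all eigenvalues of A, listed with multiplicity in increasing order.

1, 3, 3

Characteristic polynomial: p(μ) = μ^3 - 7μ^2 + 15μ - 9 = (μ - 3)^2(μ - 1).
Roots (with multiplicity): 1, 3, 3.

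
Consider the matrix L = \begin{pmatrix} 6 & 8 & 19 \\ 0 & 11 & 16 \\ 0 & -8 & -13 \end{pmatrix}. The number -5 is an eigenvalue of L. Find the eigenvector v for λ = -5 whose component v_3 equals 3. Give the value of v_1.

L + 5I = [[11, 8, 19], [0, 16, 16], [0, -8, -8]].
Solving (L + 5I)v = 0 gives the eigenspace spanned by (-3, -3, 3).
With v_3 = 3, v = (-3, -3, 3), so v_1 = -3.

-3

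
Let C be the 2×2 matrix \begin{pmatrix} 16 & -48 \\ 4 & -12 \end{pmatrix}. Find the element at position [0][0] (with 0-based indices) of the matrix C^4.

1024

Characteristic polynomial: t^2 - 4t = t(t - 4), so the eigenvalues are 0, 4.
t=0: eigenvector (3, 1).
t=4: eigenvector (4, 1).
P = [[3, 4], [1, 1]], D = diag(0, 4), P⁻¹ = [[-1, 4], [1, -3]].
C⁴ = P·diag(0, 256)·P⁻¹ = [[1024, -3072], [256, -768]].
The requested entry is 1024.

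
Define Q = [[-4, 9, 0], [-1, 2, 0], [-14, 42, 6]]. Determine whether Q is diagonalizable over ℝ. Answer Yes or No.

No

Characteristic polynomial: p(t) = t^3 - 4t^2 - 11t - 6 = (t - 6)(t + 1)^2.
t = -1 has algebraic multiplicity 2; rank(Q + 1I) = 2, so geometric multiplicity = 1.
Geometric multiplicity < algebraic multiplicity, so Q is not diagonalizable.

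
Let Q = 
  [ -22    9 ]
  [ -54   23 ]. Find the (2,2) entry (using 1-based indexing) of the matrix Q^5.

11423

Characteristic polynomial: λ^2 - λ - 20 = (λ - 5)(λ + 4), so the eigenvalues are -4, 5.
λ=-4: eigenvector (-1, -2).
λ=5: eigenvector (1, 3).
P = [[-1, 1], [-2, 3]], D = diag(-4, 5), P⁻¹ = [[-3, 1], [-2, 1]].
Q⁵ = P·diag(-1024, 3125)·P⁻¹ = [[-9322, 4149], [-24894, 11423]].
The requested entry is 11423.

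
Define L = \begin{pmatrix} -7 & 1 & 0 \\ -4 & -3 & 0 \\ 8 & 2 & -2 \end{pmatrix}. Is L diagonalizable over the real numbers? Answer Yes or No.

Characteristic polynomial: p(r) = r^3 + 12r^2 + 45r + 50 = (r + 2)(r + 5)^2.
r = -5 has algebraic multiplicity 2; rank(L + 5I) = 2, so geometric multiplicity = 1.
Geometric multiplicity < algebraic multiplicity, so L is not diagonalizable.

No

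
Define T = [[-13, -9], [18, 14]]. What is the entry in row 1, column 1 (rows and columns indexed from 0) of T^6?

27154

Characteristic polynomial: r^2 - r - 20 = (r - 5)(r + 4), so the eigenvalues are -4, 5.
r=5: eigenvector (-1, 2).
r=-4: eigenvector (-1, 1).
P = [[-1, -1], [2, 1]], D = diag(5, -4), P⁻¹ = [[1, 1], [-2, -1]].
T⁶ = P·diag(15625, 4096)·P⁻¹ = [[-7433, -11529], [23058, 27154]].
The requested entry is 27154.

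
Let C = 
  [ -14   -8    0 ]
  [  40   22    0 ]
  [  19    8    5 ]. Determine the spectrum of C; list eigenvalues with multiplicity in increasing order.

Characteristic polynomial: p(t) = t^3 - 13t^2 + 52t - 60 = (t - 6)(t - 5)(t - 2).
Roots (with multiplicity): 2, 5, 6.

2, 5, 6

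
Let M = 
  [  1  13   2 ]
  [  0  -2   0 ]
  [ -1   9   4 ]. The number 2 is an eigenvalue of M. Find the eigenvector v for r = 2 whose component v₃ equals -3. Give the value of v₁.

M − 2I = [[-1, 13, 2], [0, -4, 0], [-1, 9, 2]].
Solving (M − 2I)v = 0 gives the eigenspace spanned by (-6, 0, -3).
With v₃ = -3, v = (-6, 0, -3), so v₁ = -6.

-6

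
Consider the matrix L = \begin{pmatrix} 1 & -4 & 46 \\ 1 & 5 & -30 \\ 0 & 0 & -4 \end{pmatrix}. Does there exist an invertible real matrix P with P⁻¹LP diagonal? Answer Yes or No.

No

Characteristic polynomial: p(μ) = μ^3 - 2μ^2 - 15μ + 36 = (μ - 3)^2(μ + 4).
μ = 3 has algebraic multiplicity 2; rank(L − 3I) = 2, so geometric multiplicity = 1.
Geometric multiplicity < algebraic multiplicity, so L is not diagonalizable.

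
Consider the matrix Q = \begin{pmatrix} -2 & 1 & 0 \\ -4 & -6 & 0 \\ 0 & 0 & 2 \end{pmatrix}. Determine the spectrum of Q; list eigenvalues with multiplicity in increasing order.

Characteristic polynomial: p(t) = t^3 + 6t^2 - 32 = (t - 2)(t + 4)^2.
Roots (with multiplicity): -4, -4, 2.

-4, -4, 2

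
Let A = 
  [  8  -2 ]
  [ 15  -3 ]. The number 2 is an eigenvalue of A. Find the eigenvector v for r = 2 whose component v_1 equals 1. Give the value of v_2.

3

A − 2I = [[6, -2], [15, -5]].
Solving (A − 2I)v = 0 gives the eigenspace spanned by (1, 3).
With v_1 = 1, v = (1, 3), so v_2 = 3.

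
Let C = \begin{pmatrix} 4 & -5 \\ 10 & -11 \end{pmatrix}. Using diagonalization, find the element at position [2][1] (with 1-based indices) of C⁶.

-93310

Characteristic polynomial: t^2 + 7t + 6 = (t + 1)(t + 6), so the eigenvalues are -6, -1.
t=-1: eigenvector (1, 1).
t=-6: eigenvector (-1, -2).
P = [[1, -1], [1, -2]], D = diag(-1, -6), P⁻¹ = [[2, -1], [1, -1]].
C⁶ = P·diag(1, 46656)·P⁻¹ = [[-46654, 46655], [-93310, 93311]].
The requested entry is -93310.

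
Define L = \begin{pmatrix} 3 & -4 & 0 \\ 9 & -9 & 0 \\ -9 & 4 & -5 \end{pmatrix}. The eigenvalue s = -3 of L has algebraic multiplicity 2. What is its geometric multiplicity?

1

L + 3I = [[6, -4, 0], [9, -6, 0], [-9, 4, -2]].
This matrix has rank 2, so its null space has dimension 3 − 2 = 1.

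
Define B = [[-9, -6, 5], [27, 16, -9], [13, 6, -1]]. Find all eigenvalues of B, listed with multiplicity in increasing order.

Characteristic polynomial: p(t) = t^3 - 6t^2 + 32 = (t - 4)^2(t + 2).
Roots (with multiplicity): -2, 4, 4.

-2, 4, 4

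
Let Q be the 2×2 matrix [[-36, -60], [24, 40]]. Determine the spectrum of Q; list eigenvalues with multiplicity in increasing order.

Characteristic polynomial: p(λ) = λ^2 - 4λ = λ(λ - 4).
Roots (with multiplicity): 0, 4.

0, 4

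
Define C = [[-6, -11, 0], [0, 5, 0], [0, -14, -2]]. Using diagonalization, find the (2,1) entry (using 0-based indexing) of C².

-42

Characteristic polynomial: t^3 + 3t^2 - 28t - 60 = (t - 5)(t + 2)(t + 6), so the eigenvalues are -6, -2, 5.
t=-6: eigenvector (1, 0, 0).
t=5: eigenvector (-1, 1, -2).
t=-2: eigenvector (0, 0, 1).
P = [[1, -1, 0], [0, 1, 0], [0, -2, 1]], D = diag(-6, 5, -2), P⁻¹ = [[1, 1, 0], [0, 1, 0], [0, 2, 1]].
C² = P·diag(36, 25, 4)·P⁻¹ = [[36, 11, 0], [0, 25, 0], [0, -42, 4]].
The requested entry is -42.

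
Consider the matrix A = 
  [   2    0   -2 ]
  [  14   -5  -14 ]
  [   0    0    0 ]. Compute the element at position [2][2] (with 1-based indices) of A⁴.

Characteristic polynomial: λ^3 + 3λ^2 - 10λ = λ(λ - 2)(λ + 5), so the eigenvalues are -5, 0, 2.
λ=2: eigenvector (1, 2, 0).
λ=-5: eigenvector (0, 1, 0).
λ=0: eigenvector (1, 0, 1).
P = [[1, 0, 1], [2, 1, 0], [0, 0, 1]], D = diag(2, -5, 0), P⁻¹ = [[1, 0, -1], [-2, 1, 2], [0, 0, 1]].
A⁴ = P·diag(16, 625, 0)·P⁻¹ = [[16, 0, -16], [-1218, 625, 1218], [0, 0, 0]].
The requested entry is 625.

625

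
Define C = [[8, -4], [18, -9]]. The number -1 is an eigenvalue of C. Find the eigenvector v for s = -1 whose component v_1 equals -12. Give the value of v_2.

C + 1I = [[9, -4], [18, -8]].
Solving (C + 1I)v = 0 gives the eigenspace spanned by (-12, -27).
With v_1 = -12, v = (-12, -27), so v_2 = -27.

-27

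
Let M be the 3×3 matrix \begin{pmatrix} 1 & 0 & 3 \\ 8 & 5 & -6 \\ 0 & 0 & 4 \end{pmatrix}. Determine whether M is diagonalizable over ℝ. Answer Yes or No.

Yes

Characteristic polynomial: p(t) = t^3 - 10t^2 + 29t - 20 = (t - 5)(t - 4)(t - 1).
All 3 eigenvalues are distinct, so M is diagonalizable.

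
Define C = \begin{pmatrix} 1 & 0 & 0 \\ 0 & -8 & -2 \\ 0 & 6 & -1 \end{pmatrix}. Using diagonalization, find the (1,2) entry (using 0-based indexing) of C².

18

Characteristic polynomial: s^3 + 8s^2 + 11s - 20 = (s - 1)(s + 4)(s + 5), so the eigenvalues are -5, -4, 1.
s=1: eigenvector (1, 0, 0).
s=-4: eigenvector (0, 1, -2).
s=-5: eigenvector (0, 2, -3).
P = [[1, 0, 0], [0, 1, 2], [0, -2, -3]], D = diag(1, -4, -5), P⁻¹ = [[1, 0, 0], [0, -3, -2], [0, 2, 1]].
C² = P·diag(1, 16, 25)·P⁻¹ = [[1, 0, 0], [0, 52, 18], [0, -54, -11]].
The requested entry is 18.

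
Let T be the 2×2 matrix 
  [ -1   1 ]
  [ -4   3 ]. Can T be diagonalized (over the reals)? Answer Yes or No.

No

Characteristic polynomial: p(r) = r^2 - 2r + 1 = (r - 1)^2.
r = 1 has algebraic multiplicity 2; rank(T − 1I) = 1, so geometric multiplicity = 1.
Geometric multiplicity < algebraic multiplicity, so T is not diagonalizable.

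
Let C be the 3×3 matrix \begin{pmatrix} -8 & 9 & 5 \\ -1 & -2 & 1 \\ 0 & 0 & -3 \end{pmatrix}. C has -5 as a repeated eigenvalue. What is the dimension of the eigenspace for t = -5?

1

C + 5I = [[-3, 9, 5], [-1, 3, 1], [0, 0, 2]].
This matrix has rank 2, so its null space has dimension 3 − 2 = 1.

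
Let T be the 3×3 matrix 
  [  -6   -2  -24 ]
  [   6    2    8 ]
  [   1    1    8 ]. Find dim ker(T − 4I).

1

T − 4I = [[-10, -2, -24], [6, -2, 8], [1, 1, 4]].
This matrix has rank 2, so its null space has dimension 3 − 2 = 1.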